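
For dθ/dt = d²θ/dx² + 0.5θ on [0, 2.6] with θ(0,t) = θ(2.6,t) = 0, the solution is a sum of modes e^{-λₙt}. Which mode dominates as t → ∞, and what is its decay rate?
Eigenvalues: λₙ = n²π²/2.6² - 0.5.
First three modes:
  n=1: λ₁ = π²/2.6² - 0.5 ≈ 0.96
  n=2: λ₂ = 4π²/2.6² - 0.5 ≈ 5.34
  n=3: λ₃ = 9π²/2.6² - 0.5 ≈ 12.64
Since π²/2.6² ≈ 1.46 > 0.5, all λₙ > 0.
The n=1 mode decays slowest → dominates as t → ∞.
Asymptotic: θ ~ c₁ sin(πx/2.6) e^{-λ₁t} with decay rate λ₁ ≈ 0.96.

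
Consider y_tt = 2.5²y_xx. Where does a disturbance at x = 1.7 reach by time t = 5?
Domain of influence: [-10.8, 14.2]. Data at x = 1.7 spreads outward at speed 2.5.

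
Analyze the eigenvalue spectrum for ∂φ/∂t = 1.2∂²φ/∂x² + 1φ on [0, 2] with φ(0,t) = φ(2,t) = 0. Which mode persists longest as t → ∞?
Eigenvalues: λₙ = 1.2n²π²/2² - 1.
First three modes:
  n=1: λ₁ = 1.2π²/2² - 1 ≈ 1.961
  n=2: λ₂ = 4.8π²/2² - 1 ≈ 10.844
  n=3: λ₃ = 10.8π²/2² - 1 ≈ 25.648
Since 1.2π²/2² ≈ 2.961 > 1, all λₙ > 0.
The n=1 mode decays slowest → dominates as t → ∞.
Asymptotic: φ ~ c₁ sin(πx/2) e^{-λ₁t} with decay rate λ₁ ≈ 1.961.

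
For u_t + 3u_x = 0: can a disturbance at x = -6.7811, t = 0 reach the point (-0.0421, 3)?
No. Only data at x = -9.0421 affects (-0.0421, 3). Advection has one-way propagation along characteristics.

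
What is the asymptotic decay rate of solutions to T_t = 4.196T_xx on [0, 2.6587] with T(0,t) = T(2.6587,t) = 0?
Eigenvalues: λₙ = 4.196n²π²/2.6587².
First three modes:
  n=1: λ₁ = 4.196π²/2.6587² ≈ 5.859
  n=2: λ₂ = 16.784π²/2.6587² ≈ 23.435 (4× faster decay)
  n=3: λ₃ = 37.764π²/2.6587² ≈ 52.728 (9× faster decay)
As t → ∞, higher modes decay exponentially faster. The n=1 mode dominates: T ~ c₁ sin(πx/2.6587) e^{-λ₁t}.
Decay rate: λ₁ = 4.196π²/2.6587² ≈ 5.859.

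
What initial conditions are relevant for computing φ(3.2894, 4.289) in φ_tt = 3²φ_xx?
Domain of dependence: [-9.5776, 16.1564]. Signals travel at speed 3, so data within |x - 3.2894| ≤ 3·4.289 = 12.867 can reach the point.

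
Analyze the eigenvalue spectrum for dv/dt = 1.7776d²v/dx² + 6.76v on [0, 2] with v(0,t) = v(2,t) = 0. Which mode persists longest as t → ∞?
Eigenvalues: λₙ = 1.7776n²π²/2² - 6.76.
First three modes:
  n=1: λ₁ = 1.7776π²/2² - 6.76 ≈ -2.374
  n=2: λ₂ = 7.1104π²/2² - 6.76 ≈ 10.784
  n=3: λ₃ = 15.9984π²/2² - 6.76 ≈ 32.714
Since 1.7776π²/2² ≈ 4.386 < 6.76, λ₁ < 0.
The n=1 mode grows fastest (−λₙ is largest for n=1) → dominates.
Asymptotic: v ~ c₁ sin(πx/2) e^{2.374t} (exponential growth at rate −λ₁ ≈ 2.374).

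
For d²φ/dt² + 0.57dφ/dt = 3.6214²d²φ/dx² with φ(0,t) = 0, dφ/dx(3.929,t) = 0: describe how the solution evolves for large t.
φ → 0. Damping (γ=0.57) dissipates energy; oscillations decay exponentially.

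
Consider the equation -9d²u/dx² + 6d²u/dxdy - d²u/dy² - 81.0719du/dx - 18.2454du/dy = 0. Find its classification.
Parabolic. (A = -9, B = 6, C = -1 gives B² - 4AC = 0.)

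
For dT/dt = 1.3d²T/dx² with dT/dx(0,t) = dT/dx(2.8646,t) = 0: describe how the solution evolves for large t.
T → constant (steady state). Heat is conserved (no flux at boundaries); solution approaches the spatial average.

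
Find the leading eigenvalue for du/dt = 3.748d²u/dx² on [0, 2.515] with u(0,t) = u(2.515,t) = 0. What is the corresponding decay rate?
Eigenvalues: λₙ = 3.748n²π²/2.515².
First three modes:
  n=1: λ₁ = 3.748π²/2.515² ≈ 5.848
  n=2: λ₂ = 14.992π²/2.515² ≈ 23.393 (4× faster decay)
  n=3: λ₃ = 33.732π²/2.515² ≈ 52.634 (9× faster decay)
As t → ∞, higher modes decay exponentially faster. The n=1 mode dominates: u ~ c₁ sin(πx/2.515) e^{-λ₁t}.
Decay rate: λ₁ = 3.748π²/2.515² ≈ 5.848.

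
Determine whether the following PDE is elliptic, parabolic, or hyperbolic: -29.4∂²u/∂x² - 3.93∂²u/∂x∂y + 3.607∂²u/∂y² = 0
Coefficients: A = -29.4, B = -3.93, C = 3.607. B² - 4AC = 439.6281, which is positive, so the equation is hyperbolic.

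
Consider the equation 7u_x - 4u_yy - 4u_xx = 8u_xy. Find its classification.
Rewriting in standard form: -4u_xx - 8u_xy - 4u_yy + 7u_x = 0. Parabolic. (A = -4, B = -8, C = -4 gives B² - 4AC = 0.)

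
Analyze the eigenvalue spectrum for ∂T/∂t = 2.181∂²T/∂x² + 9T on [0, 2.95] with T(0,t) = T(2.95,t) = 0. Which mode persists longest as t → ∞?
Eigenvalues: λₙ = 2.181n²π²/2.95² - 9.
First three modes:
  n=1: λ₁ = 2.181π²/2.95² - 9 ≈ -6.527
  n=2: λ₂ = 8.724π²/2.95² - 9 ≈ 0.894
  n=3: λ₃ = 19.629π²/2.95² - 9 ≈ 13.261
Since 2.181π²/2.95² ≈ 2.473 < 9, λ₁ < 0.
The n=1 mode grows fastest (−λₙ is largest for n=1) → dominates.
Asymptotic: T ~ c₁ sin(πx/2.95) e^{6.527t} (exponential growth at rate −λ₁ ≈ 6.527).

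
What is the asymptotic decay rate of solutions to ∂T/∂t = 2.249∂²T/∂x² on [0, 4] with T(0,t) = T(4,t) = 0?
Eigenvalues: λₙ = 2.249n²π²/4².
First three modes:
  n=1: λ₁ = 2.249π²/4² ≈ 1.387
  n=2: λ₂ = 8.996π²/4² ≈ 5.549 (4× faster decay)
  n=3: λ₃ = 20.241π²/4² ≈ 12.486 (9× faster decay)
As t → ∞, higher modes decay exponentially faster. The n=1 mode dominates: T ~ c₁ sin(πx/4) e^{-λ₁t}.
Decay rate: λ₁ = 2.249π²/4² ≈ 1.387.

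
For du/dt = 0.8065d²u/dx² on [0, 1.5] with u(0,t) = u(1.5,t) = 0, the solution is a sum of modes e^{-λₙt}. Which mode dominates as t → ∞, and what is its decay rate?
Eigenvalues: λₙ = 0.8065n²π²/1.5².
First three modes:
  n=1: λ₁ = 0.8065π²/1.5² ≈ 3.538
  n=2: λ₂ = 3.226π²/1.5² ≈ 14.151 (4× faster decay)
  n=3: λ₃ = 7.2585π²/1.5² ≈ 31.839 (9× faster decay)
As t → ∞, higher modes decay exponentially faster. The n=1 mode dominates: u ~ c₁ sin(πx/1.5) e^{-λ₁t}.
Decay rate: λ₁ = 0.8065π²/1.5² ≈ 3.538.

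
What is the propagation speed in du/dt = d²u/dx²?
Infinite. The heat equation is parabolic, not hyperbolic, so disturbances propagate instantly.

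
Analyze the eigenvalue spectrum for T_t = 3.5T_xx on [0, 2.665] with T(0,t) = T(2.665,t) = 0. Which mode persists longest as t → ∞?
Eigenvalues: λₙ = 3.5n²π²/2.665².
First three modes:
  n=1: λ₁ = 3.5π²/2.665² ≈ 4.864
  n=2: λ₂ = 14π²/2.665² ≈ 19.455 (4× faster decay)
  n=3: λ₃ = 31.5π²/2.665² ≈ 43.774 (9× faster decay)
As t → ∞, higher modes decay exponentially faster. The n=1 mode dominates: T ~ c₁ sin(πx/2.665) e^{-λ₁t}.
Decay rate: λ₁ = 3.5π²/2.665² ≈ 4.864.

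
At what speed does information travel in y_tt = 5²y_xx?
Speed = 5. Information travels along characteristics x = x₀ ± 5t.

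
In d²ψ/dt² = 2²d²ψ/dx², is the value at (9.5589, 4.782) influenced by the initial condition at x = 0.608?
Yes. The domain of dependence is [-0.0051, 19.1229], and 0.608 ∈ [-0.0051, 19.1229].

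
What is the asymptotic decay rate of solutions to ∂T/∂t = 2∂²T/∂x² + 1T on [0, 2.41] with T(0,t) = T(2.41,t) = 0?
Eigenvalues: λₙ = 2n²π²/2.41² - 1.
First three modes:
  n=1: λ₁ = 2π²/2.41² - 1 ≈ 2.399
  n=2: λ₂ = 8π²/2.41² - 1 ≈ 12.594
  n=3: λ₃ = 18π²/2.41² - 1 ≈ 29.587
Since 2π²/2.41² ≈ 3.399 > 1, all λₙ > 0.
The n=1 mode decays slowest → dominates as t → ∞.
Asymptotic: T ~ c₁ sin(πx/2.41) e^{-λ₁t} with decay rate λ₁ ≈ 2.399.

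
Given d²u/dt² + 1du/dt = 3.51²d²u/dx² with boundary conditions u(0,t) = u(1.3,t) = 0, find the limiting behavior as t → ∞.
u → 0. Damping (γ=1) dissipates energy; oscillations decay exponentially.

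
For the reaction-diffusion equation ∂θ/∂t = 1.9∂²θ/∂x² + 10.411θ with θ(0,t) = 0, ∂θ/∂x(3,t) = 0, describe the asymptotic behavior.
θ grows unboundedly. Reaction dominates diffusion (r=10.411 > κπ²/(4L²)≈0.52); solution grows exponentially.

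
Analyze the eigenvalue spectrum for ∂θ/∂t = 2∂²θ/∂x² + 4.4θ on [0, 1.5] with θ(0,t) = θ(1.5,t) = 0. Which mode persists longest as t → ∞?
Eigenvalues: λₙ = 2n²π²/1.5² - 4.4.
First three modes:
  n=1: λ₁ = 2π²/1.5² - 4.4 ≈ 4.373
  n=2: λ₂ = 8π²/1.5² - 4.4 ≈ 30.692
  n=3: λ₃ = 18π²/1.5² - 4.4 ≈ 74.557
Since 2π²/1.5² ≈ 8.773 > 4.4, all λₙ > 0.
The n=1 mode decays slowest → dominates as t → ∞.
Asymptotic: θ ~ c₁ sin(πx/1.5) e^{-λ₁t} with decay rate λ₁ ≈ 4.373.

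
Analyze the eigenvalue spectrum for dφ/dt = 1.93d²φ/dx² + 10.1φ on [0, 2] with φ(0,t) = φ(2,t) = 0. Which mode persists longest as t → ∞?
Eigenvalues: λₙ = 1.93n²π²/2² - 10.1.
First three modes:
  n=1: λ₁ = 1.93π²/2² - 10.1 ≈ -5.338
  n=2: λ₂ = 7.72π²/2² - 10.1 ≈ 8.948
  n=3: λ₃ = 17.37π²/2² - 10.1 ≈ 32.759
Since 1.93π²/2² ≈ 4.762 < 10.1, λ₁ < 0.
The n=1 mode grows fastest (−λₙ is largest for n=1) → dominates.
Asymptotic: φ ~ c₁ sin(πx/2) e^{5.338t} (exponential growth at rate −λ₁ ≈ 5.338).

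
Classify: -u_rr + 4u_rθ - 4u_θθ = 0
Parabolic (discriminant = 0).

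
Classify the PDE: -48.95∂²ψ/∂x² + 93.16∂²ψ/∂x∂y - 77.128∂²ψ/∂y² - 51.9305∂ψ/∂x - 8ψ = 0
A = -48.95, B = 93.16, C = -77.128. Discriminant B² - 4AC = -6422.8768. Since -6422.8768 < 0, elliptic.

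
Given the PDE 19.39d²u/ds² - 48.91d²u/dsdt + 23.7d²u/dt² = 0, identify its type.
The second-order coefficients are A = 19.39, B = -48.91, C = 23.7. Since B² - 4AC = 554.0161 > 0, this is a hyperbolic PDE.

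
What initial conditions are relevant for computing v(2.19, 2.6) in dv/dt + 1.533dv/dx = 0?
A single point: x = -1.7958. The characteristic through (2.19, 2.6) is x - 1.533t = const, so x = 2.19 - 1.533·2.6 = -1.7958.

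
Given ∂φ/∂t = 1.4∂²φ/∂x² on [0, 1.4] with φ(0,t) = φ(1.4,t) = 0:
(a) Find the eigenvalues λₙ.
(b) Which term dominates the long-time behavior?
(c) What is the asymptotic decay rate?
Eigenvalues: λₙ = 1.4n²π²/1.4².
First three modes:
  n=1: λ₁ = 1.4π²/1.4² ≈ 7.05
  n=2: λ₂ = 5.6π²/1.4² ≈ 28.199 (4× faster decay)
  n=3: λ₃ = 12.6π²/1.4² ≈ 63.447 (9× faster decay)
As t → ∞, higher modes decay exponentially faster. The n=1 mode dominates: φ ~ c₁ sin(πx/1.4) e^{-λ₁t}.
Decay rate: λ₁ = 1.4π²/1.4² ≈ 7.05.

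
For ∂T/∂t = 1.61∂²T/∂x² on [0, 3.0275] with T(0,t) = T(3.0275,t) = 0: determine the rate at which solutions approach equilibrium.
Eigenvalues: λₙ = 1.61n²π²/3.0275².
First three modes:
  n=1: λ₁ = 1.61π²/3.0275² ≈ 1.734
  n=2: λ₂ = 6.44π²/3.0275² ≈ 6.935 (4× faster decay)
  n=3: λ₃ = 14.49π²/3.0275² ≈ 15.603 (9× faster decay)
As t → ∞, higher modes decay exponentially faster. The n=1 mode dominates: T ~ c₁ sin(πx/3.0275) e^{-λ₁t}.
Decay rate: λ₁ = 1.61π²/3.0275² ≈ 1.734.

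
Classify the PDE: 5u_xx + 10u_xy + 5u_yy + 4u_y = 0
A = 5, B = 10, C = 5. Discriminant B² - 4AC = 0. Since 0 = 0, parabolic.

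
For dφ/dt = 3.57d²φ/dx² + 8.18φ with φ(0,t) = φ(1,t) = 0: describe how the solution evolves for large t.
φ → 0. Diffusion dominates reaction (r=8.18 < κπ²/L²≈35.23); solution decays.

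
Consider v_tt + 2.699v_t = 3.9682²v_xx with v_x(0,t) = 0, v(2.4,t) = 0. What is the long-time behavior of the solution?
As t → ∞, v → 0. Damping (γ=2.699) dissipates energy; oscillations decay exponentially.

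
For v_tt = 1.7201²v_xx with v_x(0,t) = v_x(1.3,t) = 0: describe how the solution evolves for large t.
v oscillates about a mean that drifts linearly in t (generically unbounded; no decay). There is no damping, so the nonconstant modes persist as standing waves (energy conserved, no decay). But with Neumann conditions at both ends the constant mode has eigenvalue 0: the spatial mean M(t) of v satisfies M'' = 0, so M(t) = M(0) + M'(0)·t. Unless the initial velocity has zero mean (∫v_t(x,0)dx = 0), the solution grows linearly in t (unbounded, though not exponentially); if it does have zero mean, the solution stays bounded and simply oscillates.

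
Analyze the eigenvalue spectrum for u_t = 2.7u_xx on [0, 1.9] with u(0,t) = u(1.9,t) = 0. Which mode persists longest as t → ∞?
Eigenvalues: λₙ = 2.7n²π²/1.9².
First three modes:
  n=1: λ₁ = 2.7π²/1.9² ≈ 7.382
  n=2: λ₂ = 10.8π²/1.9² ≈ 29.527 (4× faster decay)
  n=3: λ₃ = 24.3π²/1.9² ≈ 66.435 (9× faster decay)
As t → ∞, higher modes decay exponentially faster. The n=1 mode dominates: u ~ c₁ sin(πx/1.9) e^{-λ₁t}.
Decay rate: λ₁ = 2.7π²/1.9² ≈ 7.382.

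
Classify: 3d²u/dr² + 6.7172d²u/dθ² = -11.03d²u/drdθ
Rewriting in standard form: 3d²u/dr² + 11.03d²u/drdθ + 6.7172d²u/dθ² = 0. Hyperbolic (discriminant = 41.0545).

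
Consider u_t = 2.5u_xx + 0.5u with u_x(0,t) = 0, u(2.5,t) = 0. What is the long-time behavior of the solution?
As t → ∞, u → 0. Diffusion dominates reaction (r=0.5 < κπ²/(4L²)≈0.99); solution decays.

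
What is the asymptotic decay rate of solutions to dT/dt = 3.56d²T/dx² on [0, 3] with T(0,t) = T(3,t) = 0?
Eigenvalues: λₙ = 3.56n²π²/3².
First three modes:
  n=1: λ₁ = 3.56π²/3² ≈ 3.904
  n=2: λ₂ = 14.24π²/3² ≈ 15.616 (4× faster decay)
  n=3: λ₃ = 32.04π²/3² ≈ 35.136 (9× faster decay)
As t → ∞, higher modes decay exponentially faster. The n=1 mode dominates: T ~ c₁ sin(πx/3) e^{-λ₁t}.
Decay rate: λ₁ = 3.56π²/3² ≈ 3.904.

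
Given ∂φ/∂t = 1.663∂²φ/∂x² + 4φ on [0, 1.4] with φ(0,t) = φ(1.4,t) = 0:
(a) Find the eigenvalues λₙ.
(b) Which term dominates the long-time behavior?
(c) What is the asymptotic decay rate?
Eigenvalues: λₙ = 1.663n²π²/1.4² - 4.
First three modes:
  n=1: λ₁ = 1.663π²/1.4² - 4 ≈ 4.374
  n=2: λ₂ = 6.652π²/1.4² - 4 ≈ 29.496
  n=3: λ₃ = 14.967π²/1.4² - 4 ≈ 71.367
Since 1.663π²/1.4² ≈ 8.374 > 4, all λₙ > 0.
The n=1 mode decays slowest → dominates as t → ∞.
Asymptotic: φ ~ c₁ sin(πx/1.4) e^{-λ₁t} with decay rate λ₁ ≈ 4.374.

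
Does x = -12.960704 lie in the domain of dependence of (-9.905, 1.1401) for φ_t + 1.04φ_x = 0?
No. Only data at x = -11.090704 affects (-9.905, 1.1401). Advection has one-way propagation along characteristics.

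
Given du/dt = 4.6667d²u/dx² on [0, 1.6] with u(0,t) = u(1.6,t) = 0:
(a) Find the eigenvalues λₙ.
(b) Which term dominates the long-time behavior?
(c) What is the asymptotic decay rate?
Eigenvalues: λₙ = 4.6667n²π²/1.6².
First three modes:
  n=1: λ₁ = 4.6667π²/1.6² ≈ 17.992
  n=2: λ₂ = 18.6668π²/1.6² ≈ 71.966 (4× faster decay)
  n=3: λ₃ = 42.0003π²/1.6² ≈ 161.924 (9× faster decay)
As t → ∞, higher modes decay exponentially faster. The n=1 mode dominates: u ~ c₁ sin(πx/1.6) e^{-λ₁t}.
Decay rate: λ₁ = 4.6667π²/1.6² ≈ 17.992.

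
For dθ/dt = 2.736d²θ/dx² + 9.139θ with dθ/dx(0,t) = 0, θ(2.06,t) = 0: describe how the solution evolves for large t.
θ grows unboundedly. Reaction dominates diffusion (r=9.139 > κπ²/(4L²)≈1.59); solution grows exponentially.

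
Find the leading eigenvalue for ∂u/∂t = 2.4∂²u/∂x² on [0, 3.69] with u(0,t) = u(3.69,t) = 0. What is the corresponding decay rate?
Eigenvalues: λₙ = 2.4n²π²/3.69².
First three modes:
  n=1: λ₁ = 2.4π²/3.69² ≈ 1.74
  n=2: λ₂ = 9.6π²/3.69² ≈ 6.959 (4× faster decay)
  n=3: λ₃ = 21.6π²/3.69² ≈ 15.657 (9× faster decay)
As t → ∞, higher modes decay exponentially faster. The n=1 mode dominates: u ~ c₁ sin(πx/3.69) e^{-λ₁t}.
Decay rate: λ₁ = 2.4π²/3.69² ≈ 1.74.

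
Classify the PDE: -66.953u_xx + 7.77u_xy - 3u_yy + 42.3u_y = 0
A = -66.953, B = 7.77, C = -3. Discriminant B² - 4AC = -743.0631. Since -743.0631 < 0, elliptic.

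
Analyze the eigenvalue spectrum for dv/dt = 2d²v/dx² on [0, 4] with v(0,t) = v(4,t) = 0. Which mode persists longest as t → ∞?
Eigenvalues: λₙ = 2n²π²/4².
First three modes:
  n=1: λ₁ = 2π²/4² ≈ 1.234
  n=2: λ₂ = 8π²/4² ≈ 4.935 (4× faster decay)
  n=3: λ₃ = 18π²/4² ≈ 11.103 (9× faster decay)
As t → ∞, higher modes decay exponentially faster. The n=1 mode dominates: v ~ c₁ sin(πx/4) e^{-λ₁t}.
Decay rate: λ₁ = 2π²/4² ≈ 1.234.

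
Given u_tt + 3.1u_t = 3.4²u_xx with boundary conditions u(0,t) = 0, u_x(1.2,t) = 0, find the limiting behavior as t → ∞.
u → 0. Damping (γ=3.1) dissipates energy; oscillations decay exponentially.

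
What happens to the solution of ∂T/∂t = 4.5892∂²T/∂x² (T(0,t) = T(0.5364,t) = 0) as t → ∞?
T → 0. Heat diffuses out through both boundaries.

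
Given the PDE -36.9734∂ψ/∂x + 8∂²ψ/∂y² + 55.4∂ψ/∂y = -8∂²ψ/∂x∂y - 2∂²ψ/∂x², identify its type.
Rewriting in standard form: 2∂²ψ/∂x² + 8∂²ψ/∂x∂y + 8∂²ψ/∂y² - 36.9734∂ψ/∂x + 55.4∂ψ/∂y = 0. The second-order coefficients are A = 2, B = 8, C = 8. Since B² - 4AC = 0 = 0, this is a parabolic PDE.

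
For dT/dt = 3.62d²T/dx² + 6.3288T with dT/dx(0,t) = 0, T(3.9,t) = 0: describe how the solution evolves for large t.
T grows unboundedly. Reaction dominates diffusion (r=6.3288 > κπ²/(4L²)≈0.59); solution grows exponentially.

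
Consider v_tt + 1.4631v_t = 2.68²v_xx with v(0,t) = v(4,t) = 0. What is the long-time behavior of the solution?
As t → ∞, v → 0. Damping (γ=1.4631) dissipates energy; oscillations decay exponentially.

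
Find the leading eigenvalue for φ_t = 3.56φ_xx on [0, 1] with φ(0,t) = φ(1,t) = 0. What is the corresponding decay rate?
Eigenvalues: λₙ = 3.56n²π².
First three modes:
  n=1: λ₁ = 3.56π² ≈ 35.136
  n=2: λ₂ = 14.24π² ≈ 140.543 (4× faster decay)
  n=3: λ₃ = 32.04π² ≈ 316.222 (9× faster decay)
As t → ∞, higher modes decay exponentially faster. The n=1 mode dominates: φ ~ c₁ sin(πx) e^{-λ₁t}.
Decay rate: λ₁ = 3.56π² ≈ 35.136.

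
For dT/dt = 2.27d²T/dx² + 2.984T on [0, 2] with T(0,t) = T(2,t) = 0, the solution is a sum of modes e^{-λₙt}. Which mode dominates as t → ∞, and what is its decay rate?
Eigenvalues: λₙ = 2.27n²π²/2² - 2.984.
First three modes:
  n=1: λ₁ = 2.27π²/2² - 2.984 ≈ 2.617
  n=2: λ₂ = 9.08π²/2² - 2.984 ≈ 19.42
  n=3: λ₃ = 20.43π²/2² - 2.984 ≈ 47.425
Since 2.27π²/2² ≈ 5.601 > 2.984, all λₙ > 0.
The n=1 mode decays slowest → dominates as t → ∞.
Asymptotic: T ~ c₁ sin(πx/2) e^{-λ₁t} with decay rate λ₁ ≈ 2.617.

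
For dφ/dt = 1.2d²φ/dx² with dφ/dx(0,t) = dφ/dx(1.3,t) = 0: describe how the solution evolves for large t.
φ → constant (steady state). Heat is conserved (no flux at boundaries); solution approaches the spatial average.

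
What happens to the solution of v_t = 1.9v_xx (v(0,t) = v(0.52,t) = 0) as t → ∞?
v → 0. Heat diffuses out through both boundaries.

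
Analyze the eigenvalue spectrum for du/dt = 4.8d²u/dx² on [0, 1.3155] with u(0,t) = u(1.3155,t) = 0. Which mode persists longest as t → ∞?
Eigenvalues: λₙ = 4.8n²π²/1.3155².
First three modes:
  n=1: λ₁ = 4.8π²/1.3155² ≈ 27.375
  n=2: λ₂ = 19.2π²/1.3155² ≈ 109.501 (4× faster decay)
  n=3: λ₃ = 43.2π²/1.3155² ≈ 246.378 (9× faster decay)
As t → ∞, higher modes decay exponentially faster. The n=1 mode dominates: u ~ c₁ sin(πx/1.3155) e^{-λ₁t}.
Decay rate: λ₁ = 4.8π²/1.3155² ≈ 27.375.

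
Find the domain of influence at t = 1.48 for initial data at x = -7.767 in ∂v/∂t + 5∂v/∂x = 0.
At x = -0.367. The characteristic carries data from (-7.767, 0) to (-0.367, 1.48).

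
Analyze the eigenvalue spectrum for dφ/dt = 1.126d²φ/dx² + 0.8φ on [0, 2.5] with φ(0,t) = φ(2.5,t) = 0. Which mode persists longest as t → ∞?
Eigenvalues: λₙ = 1.126n²π²/2.5² - 0.8.
First three modes:
  n=1: λ₁ = 1.126π²/2.5² - 0.8 ≈ 0.978
  n=2: λ₂ = 4.504π²/2.5² - 0.8 ≈ 6.312
  n=3: λ₃ = 10.134π²/2.5² - 0.8 ≈ 15.203
Since 1.126π²/2.5² ≈ 1.778 > 0.8, all λₙ > 0.
The n=1 mode decays slowest → dominates as t → ∞.
Asymptotic: φ ~ c₁ sin(πx/2.5) e^{-λ₁t} with decay rate λ₁ ≈ 0.978.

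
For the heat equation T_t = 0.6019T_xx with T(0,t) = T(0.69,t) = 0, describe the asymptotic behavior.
T → 0. Heat diffuses out through both boundaries.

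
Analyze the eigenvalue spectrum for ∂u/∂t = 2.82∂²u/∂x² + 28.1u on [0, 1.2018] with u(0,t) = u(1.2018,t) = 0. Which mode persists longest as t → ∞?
Eigenvalues: λₙ = 2.82n²π²/1.2018² - 28.1.
First three modes:
  n=1: λ₁ = 2.82π²/1.2018² - 28.1 ≈ -8.83
  n=2: λ₂ = 11.28π²/1.2018² - 28.1 ≈ 48.98
  n=3: λ₃ = 25.38π²/1.2018² - 28.1 ≈ 145.331
Since 2.82π²/1.2018² ≈ 19.27 < 28.1, λ₁ < 0.
The n=1 mode grows fastest (−λₙ is largest for n=1) → dominates.
Asymptotic: u ~ c₁ sin(πx/1.2018) e^{8.83t} (exponential growth at rate −λ₁ ≈ 8.83).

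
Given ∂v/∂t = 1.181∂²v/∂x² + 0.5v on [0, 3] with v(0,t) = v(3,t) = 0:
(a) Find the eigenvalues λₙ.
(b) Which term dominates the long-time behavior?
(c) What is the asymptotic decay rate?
Eigenvalues: λₙ = 1.181n²π²/3² - 0.5.
First three modes:
  n=1: λ₁ = 1.181π²/3² - 0.5 ≈ 0.795
  n=2: λ₂ = 4.724π²/3² - 0.5 ≈ 4.68
  n=3: λ₃ = 10.629π²/3² - 0.5 ≈ 11.156
Since 1.181π²/3² ≈ 1.295 > 0.5, all λₙ > 0.
The n=1 mode decays slowest → dominates as t → ∞.
Asymptotic: v ~ c₁ sin(πx/3) e^{-λ₁t} with decay rate λ₁ ≈ 0.795.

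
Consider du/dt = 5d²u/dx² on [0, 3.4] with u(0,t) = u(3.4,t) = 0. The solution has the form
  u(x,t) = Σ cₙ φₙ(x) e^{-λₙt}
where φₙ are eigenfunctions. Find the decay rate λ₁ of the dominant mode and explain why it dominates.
Eigenvalues: λₙ = 5n²π²/3.4².
First three modes:
  n=1: λ₁ = 5π²/3.4² ≈ 4.269
  n=2: λ₂ = 20π²/3.4² ≈ 17.075 (4× faster decay)
  n=3: λ₃ = 45π²/3.4² ≈ 38.42 (9× faster decay)
As t → ∞, higher modes decay exponentially faster. The n=1 mode dominates: u ~ c₁ sin(πx/3.4) e^{-λ₁t}.
Decay rate: λ₁ = 5π²/3.4² ≈ 4.269.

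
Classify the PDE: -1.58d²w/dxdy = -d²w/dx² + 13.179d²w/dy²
Rewriting in standard form: d²w/dx² - 1.58d²w/dxdy - 13.179d²w/dy² = 0. A = 1, B = -1.58, C = -13.179. Discriminant B² - 4AC = 55.2124. Since 55.2124 > 0, hyperbolic.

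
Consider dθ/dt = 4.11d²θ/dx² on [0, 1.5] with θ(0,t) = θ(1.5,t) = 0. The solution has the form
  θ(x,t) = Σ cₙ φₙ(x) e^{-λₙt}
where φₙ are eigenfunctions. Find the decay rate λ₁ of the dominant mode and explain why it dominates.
Eigenvalues: λₙ = 4.11n²π²/1.5².
First three modes:
  n=1: λ₁ = 4.11π²/1.5² ≈ 18.028
  n=2: λ₂ = 16.44π²/1.5² ≈ 72.114 (4× faster decay)
  n=3: λ₃ = 36.99π²/1.5² ≈ 162.256 (9× faster decay)
As t → ∞, higher modes decay exponentially faster. The n=1 mode dominates: θ ~ c₁ sin(πx/1.5) e^{-λ₁t}.
Decay rate: λ₁ = 4.11π²/1.5² ≈ 18.028.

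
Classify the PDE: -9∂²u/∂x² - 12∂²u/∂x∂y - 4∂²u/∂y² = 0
A = -9, B = -12, C = -4. Discriminant B² - 4AC = 0. Since 0 = 0, parabolic.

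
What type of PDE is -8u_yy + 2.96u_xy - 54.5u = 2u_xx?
Rewriting in standard form: -2u_xx + 2.96u_xy - 8u_yy - 54.5u = 0. With A = -2, B = 2.96, C = -8, the discriminant is -55.2384. This is an elliptic PDE.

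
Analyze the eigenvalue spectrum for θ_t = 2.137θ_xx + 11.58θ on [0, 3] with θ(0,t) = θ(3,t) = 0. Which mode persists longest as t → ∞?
Eigenvalues: λₙ = 2.137n²π²/3² - 11.58.
First three modes:
  n=1: λ₁ = 2.137π²/3² - 11.58 ≈ -9.237
  n=2: λ₂ = 8.548π²/3² - 11.58 ≈ -2.206
  n=3: λ₃ = 19.233π²/3² - 11.58 ≈ 9.511
Since 2.137π²/3² ≈ 2.343 < 11.58, λ₁ < 0.
The n=1 mode grows fastest (−λₙ is largest for n=1) → dominates.
Asymptotic: θ ~ c₁ sin(πx/3) e^{9.237t} (exponential growth at rate −λ₁ ≈ 9.237).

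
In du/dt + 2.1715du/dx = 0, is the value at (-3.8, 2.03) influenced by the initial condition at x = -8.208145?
Yes. The characteristic through (-3.8, 2.03) passes through x = -8.208145.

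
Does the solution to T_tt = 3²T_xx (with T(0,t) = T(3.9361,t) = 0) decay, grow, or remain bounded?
T oscillates (no decay). Energy is conserved; the solution oscillates indefinitely as standing waves.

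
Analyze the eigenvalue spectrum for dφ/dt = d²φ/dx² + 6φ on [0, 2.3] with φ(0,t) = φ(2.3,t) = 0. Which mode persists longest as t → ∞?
Eigenvalues: λₙ = n²π²/2.3² - 6.
First three modes:
  n=1: λ₁ = π²/2.3² - 6 ≈ -4.134
  n=2: λ₂ = 4π²/2.3² - 6 ≈ 1.463
  n=3: λ₃ = 9π²/2.3² - 6 ≈ 10.791
Since π²/2.3² ≈ 1.866 < 6, λ₁ < 0.
The n=1 mode grows fastest (−λₙ is largest for n=1) → dominates.
Asymptotic: φ ~ c₁ sin(πx/2.3) e^{4.134t} (exponential growth at rate −λ₁ ≈ 4.134).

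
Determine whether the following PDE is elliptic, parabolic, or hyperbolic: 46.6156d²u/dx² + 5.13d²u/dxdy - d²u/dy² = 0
Coefficients: A = 46.6156, B = 5.13, C = -1. B² - 4AC = 212.7793, which is positive, so the equation is hyperbolic.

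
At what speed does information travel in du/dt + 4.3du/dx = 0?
Speed = 4.3. Information travels along x - 4.3t = const (rightward).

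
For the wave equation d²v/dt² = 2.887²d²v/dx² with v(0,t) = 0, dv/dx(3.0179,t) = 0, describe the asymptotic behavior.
v oscillates (no decay). Energy is conserved; the solution oscillates indefinitely as standing waves.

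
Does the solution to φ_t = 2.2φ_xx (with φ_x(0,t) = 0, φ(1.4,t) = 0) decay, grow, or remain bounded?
φ → 0. Heat escapes through the Dirichlet boundary.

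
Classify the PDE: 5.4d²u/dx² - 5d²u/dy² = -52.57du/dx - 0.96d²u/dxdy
Rewriting in standard form: 5.4d²u/dx² + 0.96d²u/dxdy - 5d²u/dy² + 52.57du/dx = 0. A = 5.4, B = 0.96, C = -5. Discriminant B² - 4AC = 108.9216. Since 108.9216 > 0, hyperbolic.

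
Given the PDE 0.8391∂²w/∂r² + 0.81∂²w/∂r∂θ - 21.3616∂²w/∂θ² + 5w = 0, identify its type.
The second-order coefficients are A = 0.8391, B = 0.81, C = -21.3616. Since B² - 4AC = 72.35417424 > 0, this is a hyperbolic PDE.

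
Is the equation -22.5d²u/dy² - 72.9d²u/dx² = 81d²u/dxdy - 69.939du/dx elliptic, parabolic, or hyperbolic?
Rewriting in standard form: -72.9d²u/dx² - 81d²u/dxdy - 22.5d²u/dy² + 69.939du/dx = 0. Computing B² - 4AC with A = -72.9, B = -81, C = -22.5: discriminant = 0 (zero). Answer: parabolic.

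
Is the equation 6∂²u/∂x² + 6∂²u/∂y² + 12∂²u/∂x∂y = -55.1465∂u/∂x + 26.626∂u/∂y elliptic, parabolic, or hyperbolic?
Rewriting in standard form: 6∂²u/∂x² + 12∂²u/∂x∂y + 6∂²u/∂y² + 55.1465∂u/∂x - 26.626∂u/∂y = 0. Computing B² - 4AC with A = 6, B = 12, C = 6: discriminant = 0 (zero). Answer: parabolic.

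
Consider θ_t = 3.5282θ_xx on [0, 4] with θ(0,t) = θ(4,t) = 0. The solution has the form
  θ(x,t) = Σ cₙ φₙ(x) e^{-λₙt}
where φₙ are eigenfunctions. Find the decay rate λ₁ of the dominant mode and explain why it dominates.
Eigenvalues: λₙ = 3.5282n²π²/4².
First three modes:
  n=1: λ₁ = 3.5282π²/4² ≈ 2.176
  n=2: λ₂ = 14.1128π²/4² ≈ 8.705 (4× faster decay)
  n=3: λ₃ = 31.7538π²/4² ≈ 19.587 (9× faster decay)
As t → ∞, higher modes decay exponentially faster. The n=1 mode dominates: θ ~ c₁ sin(πx/4) e^{-λ₁t}.
Decay rate: λ₁ = 3.5282π²/4² ≈ 2.176.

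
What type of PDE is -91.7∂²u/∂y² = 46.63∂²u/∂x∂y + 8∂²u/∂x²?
Rewriting in standard form: -8∂²u/∂x² - 46.63∂²u/∂x∂y - 91.7∂²u/∂y² = 0. With A = -8, B = -46.63, C = -91.7, the discriminant is -760.0431. This is an elliptic PDE.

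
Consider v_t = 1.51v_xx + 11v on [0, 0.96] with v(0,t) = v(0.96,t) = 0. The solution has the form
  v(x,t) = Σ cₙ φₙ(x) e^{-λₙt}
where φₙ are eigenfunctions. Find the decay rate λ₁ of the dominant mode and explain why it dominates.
Eigenvalues: λₙ = 1.51n²π²/0.96² - 11.
First three modes:
  n=1: λ₁ = 1.51π²/0.96² - 11 ≈ 5.171
  n=2: λ₂ = 6.04π²/0.96² - 11 ≈ 53.684
  n=3: λ₃ = 13.59π²/0.96² - 11 ≈ 134.538
Since 1.51π²/0.96² ≈ 16.171 > 11, all λₙ > 0.
The n=1 mode decays slowest → dominates as t → ∞.
Asymptotic: v ~ c₁ sin(πx/0.96) e^{-λ₁t} with decay rate λ₁ ≈ 5.171.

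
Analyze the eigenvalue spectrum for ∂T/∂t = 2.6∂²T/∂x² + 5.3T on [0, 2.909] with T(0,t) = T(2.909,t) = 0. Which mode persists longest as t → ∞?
Eigenvalues: λₙ = 2.6n²π²/2.909² - 5.3.
First three modes:
  n=1: λ₁ = 2.6π²/2.909² - 5.3 ≈ -2.268
  n=2: λ₂ = 10.4π²/2.909² - 5.3 ≈ 6.83
  n=3: λ₃ = 23.4π²/2.909² - 5.3 ≈ 21.992
Since 2.6π²/2.909² ≈ 3.032 < 5.3, λ₁ < 0.
The n=1 mode grows fastest (−λₙ is largest for n=1) → dominates.
Asymptotic: T ~ c₁ sin(πx/2.909) e^{2.268t} (exponential growth at rate −λ₁ ≈ 2.268).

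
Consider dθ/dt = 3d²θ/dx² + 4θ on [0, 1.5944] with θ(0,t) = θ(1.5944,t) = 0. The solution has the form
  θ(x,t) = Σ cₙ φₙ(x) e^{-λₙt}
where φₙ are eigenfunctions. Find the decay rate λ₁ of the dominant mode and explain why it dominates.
Eigenvalues: λₙ = 3n²π²/1.5944² - 4.
First three modes:
  n=1: λ₁ = 3π²/1.5944² - 4 ≈ 7.647
  n=2: λ₂ = 12π²/1.5944² - 4 ≈ 42.589
  n=3: λ₃ = 27π²/1.5944² - 4 ≈ 100.826
Since 3π²/1.5944² ≈ 11.647 > 4, all λₙ > 0.
The n=1 mode decays slowest → dominates as t → ∞.
Asymptotic: θ ~ c₁ sin(πx/1.5944) e^{-λ₁t} with decay rate λ₁ ≈ 7.647.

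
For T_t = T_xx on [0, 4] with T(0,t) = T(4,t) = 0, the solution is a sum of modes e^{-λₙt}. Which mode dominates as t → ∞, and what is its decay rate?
Eigenvalues: λₙ = n²π²/4².
First three modes:
  n=1: λ₁ = π²/4² ≈ 0.617
  n=2: λ₂ = 4π²/4² ≈ 2.467 (4× faster decay)
  n=3: λ₃ = 9π²/4² ≈ 5.552 (9× faster decay)
As t → ∞, higher modes decay exponentially faster. The n=1 mode dominates: T ~ c₁ sin(πx/4) e^{-λ₁t}.
Decay rate: λ₁ = π²/4² ≈ 0.617.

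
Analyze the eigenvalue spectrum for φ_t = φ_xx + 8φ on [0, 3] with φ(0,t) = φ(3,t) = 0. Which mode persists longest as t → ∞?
Eigenvalues: λₙ = n²π²/3² - 8.
First three modes:
  n=1: λ₁ = π²/3² - 8 ≈ -6.903
  n=2: λ₂ = 4π²/3² - 8 ≈ -3.614
  n=3: λ₃ = 9π²/3² - 8 ≈ 1.87
Since π²/3² ≈ 1.097 < 8, λ₁ < 0.
The n=1 mode grows fastest (−λₙ is largest for n=1) → dominates.
Asymptotic: φ ~ c₁ sin(πx/3) e^{6.903t} (exponential growth at rate −λ₁ ≈ 6.903).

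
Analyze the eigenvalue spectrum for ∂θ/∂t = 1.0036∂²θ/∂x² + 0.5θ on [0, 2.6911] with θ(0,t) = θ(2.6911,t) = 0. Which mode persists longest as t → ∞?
Eigenvalues: λₙ = 1.0036n²π²/2.6911² - 0.5.
First three modes:
  n=1: λ₁ = 1.0036π²/2.6911² - 0.5 ≈ 0.868
  n=2: λ₂ = 4.0144π²/2.6911² - 0.5 ≈ 4.971
  n=3: λ₃ = 9.0324π²/2.6911² - 0.5 ≈ 11.81
Since 1.0036π²/2.6911² ≈ 1.368 > 0.5, all λₙ > 0.
The n=1 mode decays slowest → dominates as t → ∞.
Asymptotic: θ ~ c₁ sin(πx/2.6911) e^{-λ₁t} with decay rate λ₁ ≈ 0.868.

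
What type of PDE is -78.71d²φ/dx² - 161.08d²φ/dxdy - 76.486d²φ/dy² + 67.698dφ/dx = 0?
With A = -78.71, B = -161.08, C = -76.486, the discriminant is 1865.91416. This is a hyperbolic PDE.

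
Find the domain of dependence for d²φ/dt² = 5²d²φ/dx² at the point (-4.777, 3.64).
Domain of dependence: [-22.977, 13.423]. Signals travel at speed 5, so data within |x - -4.777| ≤ 5·3.64 = 18.2 can reach the point.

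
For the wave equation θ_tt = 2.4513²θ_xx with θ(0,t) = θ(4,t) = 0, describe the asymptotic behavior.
θ oscillates (no decay). Energy is conserved; the solution oscillates indefinitely as standing waves.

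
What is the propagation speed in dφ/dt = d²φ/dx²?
Infinite. The heat equation is parabolic, not hyperbolic, so disturbances propagate instantly.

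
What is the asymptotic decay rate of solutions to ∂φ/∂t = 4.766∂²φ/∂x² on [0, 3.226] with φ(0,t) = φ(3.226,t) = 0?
Eigenvalues: λₙ = 4.766n²π²/3.226².
First three modes:
  n=1: λ₁ = 4.766π²/3.226² ≈ 4.52
  n=2: λ₂ = 19.064π²/3.226² ≈ 18.079 (4× faster decay)
  n=3: λ₃ = 42.894π²/3.226² ≈ 40.679 (9× faster decay)
As t → ∞, higher modes decay exponentially faster. The n=1 mode dominates: φ ~ c₁ sin(πx/3.226) e^{-λ₁t}.
Decay rate: λ₁ = 4.766π²/3.226² ≈ 4.52.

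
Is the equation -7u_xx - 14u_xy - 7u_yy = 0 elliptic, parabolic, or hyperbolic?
Computing B² - 4AC with A = -7, B = -14, C = -7: discriminant = 0 (zero). Answer: parabolic.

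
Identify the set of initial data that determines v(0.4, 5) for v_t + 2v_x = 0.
A single point: x = -9.6. The characteristic through (0.4, 5) is x - 2t = const, so x = 0.4 - 2·5 = -9.6.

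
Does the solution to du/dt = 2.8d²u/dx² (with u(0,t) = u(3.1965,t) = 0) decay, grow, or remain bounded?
u → 0. Heat diffuses out through both boundaries.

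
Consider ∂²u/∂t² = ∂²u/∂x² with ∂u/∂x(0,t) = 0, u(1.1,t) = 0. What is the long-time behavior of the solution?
As t → ∞, u oscillates (no decay). Energy is conserved; the solution oscillates indefinitely as standing waves.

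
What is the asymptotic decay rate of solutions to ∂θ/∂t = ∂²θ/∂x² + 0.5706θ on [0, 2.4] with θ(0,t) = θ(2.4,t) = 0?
Eigenvalues: λₙ = n²π²/2.4² - 0.5706.
First three modes:
  n=1: λ₁ = π²/2.4² - 0.5706 ≈ 1.143
  n=2: λ₂ = 4π²/2.4² - 0.5706 ≈ 6.283
  n=3: λ₃ = 9π²/2.4² - 0.5706 ≈ 14.851
Since π²/2.4² ≈ 1.713 > 0.5706, all λₙ > 0.
The n=1 mode decays slowest → dominates as t → ∞.
Asymptotic: θ ~ c₁ sin(πx/2.4) e^{-λ₁t} with decay rate λ₁ ≈ 1.143.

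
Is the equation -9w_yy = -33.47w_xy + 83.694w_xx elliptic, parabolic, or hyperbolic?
Rewriting in standard form: -83.694w_xx + 33.47w_xy - 9w_yy = 0. Computing B² - 4AC with A = -83.694, B = 33.47, C = -9: discriminant = -1892.7431 (negative). Answer: elliptic.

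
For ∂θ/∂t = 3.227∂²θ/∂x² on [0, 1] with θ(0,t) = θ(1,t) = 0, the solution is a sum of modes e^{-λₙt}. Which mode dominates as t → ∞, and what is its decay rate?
Eigenvalues: λₙ = 3.227n²π².
First three modes:
  n=1: λ₁ = 3.227π² ≈ 31.849
  n=2: λ₂ = 12.908π² ≈ 127.397 (4× faster decay)
  n=3: λ₃ = 29.043π² ≈ 286.643 (9× faster decay)
As t → ∞, higher modes decay exponentially faster. The n=1 mode dominates: θ ~ c₁ sin(πx) e^{-λ₁t}.
Decay rate: λ₁ = 3.227π² ≈ 31.849.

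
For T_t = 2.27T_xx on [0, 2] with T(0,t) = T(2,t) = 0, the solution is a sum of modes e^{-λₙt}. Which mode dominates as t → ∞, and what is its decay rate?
Eigenvalues: λₙ = 2.27n²π²/2².
First three modes:
  n=1: λ₁ = 2.27π²/2² ≈ 5.601
  n=2: λ₂ = 9.08π²/2² ≈ 22.404 (4× faster decay)
  n=3: λ₃ = 20.43π²/2² ≈ 50.409 (9× faster decay)
As t → ∞, higher modes decay exponentially faster. The n=1 mode dominates: T ~ c₁ sin(πx/2) e^{-λ₁t}.
Decay rate: λ₁ = 2.27π²/2² ≈ 5.601.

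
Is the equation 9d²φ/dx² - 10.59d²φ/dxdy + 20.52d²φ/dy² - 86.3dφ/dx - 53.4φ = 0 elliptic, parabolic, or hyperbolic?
Computing B² - 4AC with A = 9, B = -10.59, C = 20.52: discriminant = -626.5719 (negative). Answer: elliptic.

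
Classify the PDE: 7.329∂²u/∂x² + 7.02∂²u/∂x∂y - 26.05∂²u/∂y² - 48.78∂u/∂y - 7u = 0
A = 7.329, B = 7.02, C = -26.05. Discriminant B² - 4AC = 812.9622. Since 812.9622 > 0, hyperbolic.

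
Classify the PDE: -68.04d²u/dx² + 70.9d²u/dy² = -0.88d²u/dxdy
Rewriting in standard form: -68.04d²u/dx² + 0.88d²u/dxdy + 70.9d²u/dy² = 0. A = -68.04, B = 0.88, C = 70.9. Discriminant B² - 4AC = 19296.9184. Since 19296.9184 > 0, hyperbolic.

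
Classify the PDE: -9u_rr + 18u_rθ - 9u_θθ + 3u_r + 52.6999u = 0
A = -9, B = 18, C = -9. Discriminant B² - 4AC = 0. Since 0 = 0, parabolic.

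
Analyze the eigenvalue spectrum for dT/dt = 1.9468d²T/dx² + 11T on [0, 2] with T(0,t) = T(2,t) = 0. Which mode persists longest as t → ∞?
Eigenvalues: λₙ = 1.9468n²π²/2² - 11.
First three modes:
  n=1: λ₁ = 1.9468π²/2² - 11 ≈ -6.196
  n=2: λ₂ = 7.7872π²/2² - 11 ≈ 8.214
  n=3: λ₃ = 17.5212π²/2² - 11 ≈ 32.232
Since 1.9468π²/2² ≈ 4.804 < 11, λ₁ < 0.
The n=1 mode grows fastest (−λₙ is largest for n=1) → dominates.
Asymptotic: T ~ c₁ sin(πx/2) e^{6.196t} (exponential growth at rate −λ₁ ≈ 6.196).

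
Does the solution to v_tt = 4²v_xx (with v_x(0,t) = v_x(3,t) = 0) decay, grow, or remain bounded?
v oscillates about a mean that drifts linearly in t (generically unbounded; no decay). There is no damping, so the nonconstant modes persist as standing waves (energy conserved, no decay). But with Neumann conditions at both ends the constant mode has eigenvalue 0: the spatial mean M(t) of v satisfies M'' = 0, so M(t) = M(0) + M'(0)·t. Unless the initial velocity has zero mean (∫v_t(x,0)dx = 0), the solution grows linearly in t (unbounded, though not exponentially); if it does have zero mean, the solution stays bounded and simply oscillates.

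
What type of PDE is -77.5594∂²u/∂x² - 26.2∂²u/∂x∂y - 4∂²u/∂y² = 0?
With A = -77.5594, B = -26.2, C = -4, the discriminant is -554.5104. This is an elliptic PDE.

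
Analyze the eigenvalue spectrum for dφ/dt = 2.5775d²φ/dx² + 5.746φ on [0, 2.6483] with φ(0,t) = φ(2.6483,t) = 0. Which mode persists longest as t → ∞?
Eigenvalues: λₙ = 2.5775n²π²/2.6483² - 5.746.
First three modes:
  n=1: λ₁ = 2.5775π²/2.6483² - 5.746 ≈ -2.119
  n=2: λ₂ = 10.31π²/2.6483² - 5.746 ≈ 8.763
  n=3: λ₃ = 23.1975π²/2.6483² - 5.746 ≈ 26.898
Since 2.5775π²/2.6483² ≈ 3.627 < 5.746, λ₁ < 0.
The n=1 mode grows fastest (−λₙ is largest for n=1) → dominates.
Asymptotic: φ ~ c₁ sin(πx/2.6483) e^{2.119t} (exponential growth at rate −λ₁ ≈ 2.119).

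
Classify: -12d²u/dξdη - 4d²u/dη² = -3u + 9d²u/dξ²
Rewriting in standard form: -9d²u/dξ² - 12d²u/dξdη - 4d²u/dη² + 3u = 0. Parabolic (discriminant = 0).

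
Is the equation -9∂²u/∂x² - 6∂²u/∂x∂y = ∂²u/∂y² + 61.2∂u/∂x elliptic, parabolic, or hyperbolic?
Rewriting in standard form: -9∂²u/∂x² - 6∂²u/∂x∂y - ∂²u/∂y² - 61.2∂u/∂x = 0. Computing B² - 4AC with A = -9, B = -6, C = -1: discriminant = 0 (zero). Answer: parabolic.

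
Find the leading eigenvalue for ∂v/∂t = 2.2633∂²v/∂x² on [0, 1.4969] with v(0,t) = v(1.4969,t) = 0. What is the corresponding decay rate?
Eigenvalues: λₙ = 2.2633n²π²/1.4969².
First three modes:
  n=1: λ₁ = 2.2633π²/1.4969² ≈ 9.969
  n=2: λ₂ = 9.0532π²/1.4969² ≈ 39.876 (4× faster decay)
  n=3: λ₃ = 20.3697π²/1.4969² ≈ 89.722 (9× faster decay)
As t → ∞, higher modes decay exponentially faster. The n=1 mode dominates: v ~ c₁ sin(πx/1.4969) e^{-λ₁t}.
Decay rate: λ₁ = 2.2633π²/1.4969² ≈ 9.969.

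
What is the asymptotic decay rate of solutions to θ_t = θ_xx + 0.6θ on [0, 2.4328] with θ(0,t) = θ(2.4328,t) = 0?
Eigenvalues: λₙ = n²π²/2.4328² - 0.6.
First three modes:
  n=1: λ₁ = π²/2.4328² - 0.6 ≈ 1.068
  n=2: λ₂ = 4π²/2.4328² - 0.6 ≈ 6.07
  n=3: λ₃ = 9π²/2.4328² - 0.6 ≈ 14.408
Since π²/2.4328² ≈ 1.668 > 0.6, all λₙ > 0.
The n=1 mode decays slowest → dominates as t → ∞.
Asymptotic: θ ~ c₁ sin(πx/2.4328) e^{-λ₁t} with decay rate λ₁ ≈ 1.068.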